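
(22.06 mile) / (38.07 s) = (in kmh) 1 mile = 1609.344 m, so 22.06 mile = 22.06 * 1609.344 = 35502.129 m. 38.07 s is already in s. Combine: 35502.129 m / 38.07 s = 932.54869 m/s. 1 kmh = 0.27777778 m/s, so 932.54869 m/s = 932.54869 / 0.27777778 = 3357.1753 kmh ≈ 3357 kmh (4 s.f.). Final answer: 3357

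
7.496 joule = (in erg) 7.496 joule = 7.496 J. 1 erg = 1e-07 J, so 7.496 J = 7.496 / 1e-07 = 74960000 erg ≈ 7.496e+07 erg (4 s.f.). Final answer: 7.496e+07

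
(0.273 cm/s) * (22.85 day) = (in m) 5390. Check: 1 cm/s = 0.01 m/s, so 0.273 cm/s = 0.273 * 0.01 = 0.00273 m/s. 1 day = 86400 s, so 22.85 day = 22.85 * 86400 = 1974240 s. Combine: 0.00273 m/s * 1974240 s = 5389.6752 m. Result: 5389.6752 m ≈ 5390 m (4 s.f.).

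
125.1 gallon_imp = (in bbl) 1 gallon_imp = 0.00454609 m^3, so 125.1 gallon_imp = 125.1 * 0.00454609 = 0.56871586 m^3. 1 bbl = 0.15898729 m^3, so 0.56871586 m^3 = 0.56871586 / 0.15898729 = 3.5771151 bbl ≈ 3.577 bbl (4 s.f.). Final answer: 3.577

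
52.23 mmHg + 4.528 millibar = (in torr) 1 mmHg = 133.32237 Pa, so 52.23 mmHg = 52.23 * 133.32237 = 6963.4273 Pa. 1 millibar = 100 Pa, so 4.528 millibar = 4.528 * 100 = 452.8 Pa. Sum: 6963.4273 + 452.8 = 7416.2273 Pa. 1 torr = 133.32237 Pa, so 7416.2273 Pa = 7416.2273 / 133.32237 = 55.626279 torr ≈ 55.63 torr (4 s.f.). Final answer: 55.63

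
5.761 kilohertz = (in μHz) 1 kilohertz = 1000 Hz, so 5.761 kilohertz = 5.761 * 1000 = 5761 Hz. 1 μHz = 1e-06 Hz, so 5761 Hz = 5761 / 1e-06 = 5.761e+09 μHz. Final answer: 5.761e+09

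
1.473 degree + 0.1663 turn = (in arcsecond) 1 degree = 0.017453293 rad, so 1.473 degree = 1.473 * 0.017453293 = 0.0257087 rad. 1 turn = 6.2831853 rad, so 0.1663 turn = 0.1663 * 6.2831853 = 1.0448937 rad. Sum: 0.0257087 + 1.0448937 = 1.0706024 rad. 1 arcsecond = 4.8481368e-06 rad, so 1.0706024 rad = 1.0706024 / 4.8481368e-06 = 220827.6 arcsecond ≈ 2.208e+05 arcsecond (4 s.f.). Final answer: 2.208e+05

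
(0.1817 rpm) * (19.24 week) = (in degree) 1 rpm = 0.10471976 rad/s, so 0.1817 rpm = 0.1817 * 0.10471976 = 0.01902758 rad/s. 1 week = 604800 s, so 19.24 week = 19.24 * 604800 = 11636352 s. Combine: 0.01902758 rad/s * 11636352 s = 221411.61 rad. 1 degree = 0.017453293 rad, so 221411.61 rad = 221411.61 / 0.017453293 = 12685951 degree ≈ 1.269e+07 degree (4 s.f.). Final answer: 1.269e+07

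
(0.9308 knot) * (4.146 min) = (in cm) 1.191e+04. Check: 1 knot = 0.51444444 m/s, so 0.9308 knot = 0.9308 * 0.51444444 = 0.47884489 m/s. 1 min = 60 s, so 4.146 min = 4.146 * 60 = 248.76 s. Combine: 0.47884489 m/s * 248.76 s = 119.11745 m. 1 cm = 0.01 m, so 119.11745 m = 119.11745 / 0.01 = 11911.745 cm ≈ 1.191e+04 cm (4 s.f.).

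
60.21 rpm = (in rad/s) 6.305. Check: 1 rpm = 0.10471976 rad/s, so 60.21 rpm = 60.21 * 0.10471976 = 6.3051765 rad/s. Result: 6.3051765 rad/s ≈ 6.305 rad/s (4 s.f.).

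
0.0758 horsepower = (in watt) 1 horsepower = 745.69987 W, so 0.0758 horsepower = 0.0758 * 745.69987 = 56.52405 W. 56.52405 W = 56.52405 watt ≈ 56.52 watt (4 s.f.). Final answer: 56.52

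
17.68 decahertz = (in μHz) 1.768e+08. Check: 1 decahertz = 10 Hz, so 17.68 decahertz = 17.68 * 10 = 176.8 Hz. 1 μHz = 1e-06 Hz, so 176.8 Hz = 176.8 / 1e-06 = 1.768e+08 μHz.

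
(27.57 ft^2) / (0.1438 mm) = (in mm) 1 ft^2 = 0.09290304 m^2, so 27.57 ft^2 = 27.57 * 0.09290304 = 2.5613368 m^2. 1 mm = 0.001 m, so 0.1438 mm = 0.1438 * 0.001 = 0.0001438 m. Combine: 2.5613368 m^2 / 0.0001438 m = 17811.8 m. 1 mm = 0.001 m, so 17811.8 m = 17811.8 / 0.001 = 17811800 mm ≈ 1.781e+07 mm (4 s.f.). Final answer: 1.781e+07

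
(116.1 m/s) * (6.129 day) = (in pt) 1.743e+11. Check: 116.1 m/s is already in m/s. 1 day = 86400 s, so 6.129 day = 6.129 * 86400 = 529545.6 s. Combine: 116.1 m/s * 529545.6 s = 61480244 m. 1 pt = 0.00035277778 m, so 61480244 m = 61480244 / 0.00035277778 = 1.7427471e+11 pt ≈ 1.743e+11 pt (4 s.f.).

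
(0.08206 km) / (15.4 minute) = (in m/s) 1 km = 1000 m, so 0.08206 km = 0.08206 * 1000 = 82.06 m. 1 minute = 60 s, so 15.4 minute = 15.4 * 60 = 924 s. Combine: 82.06 m / 924 s = 0.088809524 m/s. Result: 0.088809524 m/s ≈ 0.08881 m/s (4 s.f.). Final answer: 0.08881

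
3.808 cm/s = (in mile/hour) 1 cm/s = 0.01 m/s, so 3.808 cm/s = 3.808 * 0.01 = 0.03808 m/s. 1 mile/hour = 0.44704 m/s, so 0.03808 m/s = 0.03808 / 0.44704 = 0.085182534 mile/hour ≈ 0.08518 mile/hour (4 s.f.). Final answer: 0.08518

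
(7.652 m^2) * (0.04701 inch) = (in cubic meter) 7.652 m^2 is already in m^2. 1 inch = 0.0254 m, so 0.04701 inch = 0.04701 * 0.0254 = 0.001194054 m. Combine: 7.652 m^2 * 0.001194054 m = 0.0091369012 m^3. 0.0091369012 m^3 = 0.0091369012 cubic meter ≈ 0.009137 cubic meter (4 s.f.). Final answer: 0.009137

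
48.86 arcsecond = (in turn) 1 arcsecond = 4.8481368e-06 rad, so 48.86 arcsecond = 48.86 * 4.8481368e-06 = 0.00023687996 rad. 1 turn = 6.2831853 rad, so 0.00023687996 rad = 0.00023687996 / 6.2831853 = 3.7700617e-05 turn ≈ 3.77e-05 turn (4 s.f.). Final answer: 3.77e-05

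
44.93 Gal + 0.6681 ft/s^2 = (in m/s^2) 1 Gal = 0.01 m/s^2, so 44.93 Gal = 44.93 * 0.01 = 0.4493 m/s^2. 1 ft/s^2 = 0.3048 m/s^2, so 0.6681 ft/s^2 = 0.6681 * 0.3048 = 0.20363688 m/s^2. Sum: 0.4493 + 0.20363688 = 0.65293688 m/s^2. Result: 0.65293688 m/s^2 ≈ 0.6529 m/s^2 (4 s.f.). Final answer: 0.6529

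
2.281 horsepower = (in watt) 1701. Check: 1 horsepower = 745.69987 W, so 2.281 horsepower = 2.281 * 745.69987 = 1700.9414 W. 1700.9414 W = 1700.9414 watt ≈ 1701 watt (4 s.f.).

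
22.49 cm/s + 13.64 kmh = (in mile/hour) 1 cm/s = 0.01 m/s, so 22.49 cm/s = 22.49 * 0.01 = 0.2249 m/s. 1 kmh = 0.27777778 m/s, so 13.64 kmh = 13.64 * 0.27777778 = 3.7888889 m/s. Sum: 0.2249 + 3.7888889 = 4.0137889 m/s. 1 mile/hour = 0.44704 m/s, so 4.0137889 m/s = 4.0137889 / 0.44704 = 8.97859 mile/hour ≈ 8.979 mile/hour (4 s.f.). Final answer: 8.979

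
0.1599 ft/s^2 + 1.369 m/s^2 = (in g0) 0.1446. Check: 1 ft/s^2 = 0.3048 m/s^2, so 0.1599 ft/s^2 = 0.1599 * 0.3048 = 0.04873752 m/s^2. 1.369 m/s^2 is already in m/s^2. Sum: 0.04873752 + 1.369 = 1.4177375 m/s^2. 1 g0 = 9.80665 m/s^2, so 1.4177375 m/s^2 = 1.4177375 / 9.80665 = 0.14456899 g0 ≈ 0.1446 g0 (4 s.f.).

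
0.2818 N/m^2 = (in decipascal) 2.818. Check: 0.2818 N/m^2 = 0.2818 Pa. 1 decipascal = 0.1 Pa, so 0.2818 Pa = 0.2818 / 0.1 = 2.818 decipascal.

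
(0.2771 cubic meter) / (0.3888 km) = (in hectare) 7.127e-08. Check: 0.2771 cubic meter = 0.2771 m^3. 1 km = 1000 m, so 0.3888 km = 0.3888 * 1000 = 388.8 m. Combine: 0.2771 m^3 / 388.8 m = 0.00071270576 m^2. 1 hectare = 10000 m^2, so 0.00071270576 m^2 = 0.00071270576 / 10000 = 7.1270576e-08 hectare ≈ 7.127e-08 hectare (4 s.f.).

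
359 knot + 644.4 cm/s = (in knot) 1 knot = 0.51444444 m/s, so 359 knot = 359 * 0.51444444 = 184.68556 m/s. 1 cm/s = 0.01 m/s, so 644.4 cm/s = 644.4 * 0.01 = 6.444 m/s. Sum: 184.68556 + 6.444 = 191.12956 m/s. 1 knot = 0.51444444 m/s, so 191.12956 m/s = 191.12956 / 0.51444444 = 371.52613 knot ≈ 371.5 knot (4 s.f.). Final answer: 371.5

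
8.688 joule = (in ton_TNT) 8.688 joule = 8.688 J. 1 ton_TNT = 4.184e+09 J, so 8.688 J = 8.688 / 4.184e+09 = 2.0764818e-09 ton_TNT ≈ 2.076e-09 ton_TNT (4 s.f.). Final answer: 2.076e-09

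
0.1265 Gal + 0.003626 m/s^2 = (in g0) 1 Gal = 0.01 m/s^2, so 0.1265 Gal = 0.1265 * 0.01 = 0.001265 m/s^2. 0.003626 m/s^2 is already in m/s^2. Sum: 0.001265 + 0.003626 = 0.004891 m/s^2. 1 g0 = 9.80665 m/s^2, so 0.004891 m/s^2 = 0.004891 / 9.80665 = 0.0004987432 g0 ≈ 0.0004987 g0 (4 s.f.). Final answer: 0.0004987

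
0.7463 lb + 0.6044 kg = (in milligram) 9.429e+05. Check: 1 lb = 0.45359237 kg, so 0.7463 lb = 0.7463 * 0.45359237 = 0.33851599 kg. 0.6044 kg is already in kg. Sum: 0.33851599 + 0.6044 = 0.94291599 kg. 1 milligram = 1e-06 kg, so 0.94291599 kg = 0.94291599 / 1e-06 = 942915.99 milligram ≈ 9.429e+05 milligram (4 s.f.).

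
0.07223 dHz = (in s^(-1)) 0.007223. Check: 1 dHz = 0.1 Hz, so 0.07223 dHz = 0.07223 * 0.1 = 0.007223 Hz. 0.007223 Hz = 0.007223 s^(-1).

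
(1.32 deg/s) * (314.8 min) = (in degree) 2.493e+04. Check: 1 deg/s = 0.017453293 rad/s, so 1.32 deg/s = 1.32 * 0.017453293 = 0.023038346 rad/s. 1 min = 60 s, so 314.8 min = 314.8 * 60 = 18888 s. Combine: 0.023038346 rad/s * 18888 s = 435.14828 rad. 1 degree = 0.017453293 rad, so 435.14828 rad = 435.14828 / 0.017453293 = 24932.16 degree ≈ 2.493e+04 degree (4 s.f.).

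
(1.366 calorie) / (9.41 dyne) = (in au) 1 calorie = 4.184 J, so 1.366 calorie = 1.366 * 4.184 = 5.715344 J. 1 dyne = 1e-05 N, so 9.41 dyne = 9.41 * 1e-05 = 9.41e-05 N. Combine: 5.715344 J / 9.41e-05 N = 60736.918 m. 1 au = 1.4959787e+11 m, so 60736.918 m = 60736.918 / 1.4959787e+11 = 4.0600122e-07 au ≈ 4.06e-07 au (4 s.f.). Final answer: 4.06e-07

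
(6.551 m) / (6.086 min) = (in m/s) 0.01794. Check: 6.551 m is already in m. 1 min = 60 s, so 6.086 min = 6.086 * 60 = 365.16 s. Combine: 6.551 m / 365.16 s = 0.017940081 m/s. Result: 0.017940081 m/s ≈ 0.01794 m/s (4 s.f.).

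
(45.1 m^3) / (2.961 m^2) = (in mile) 0.009464. Check: 45.1 m^3 is already in m^3. 2.961 m^2 is already in m^2. Combine: 45.1 m^3 / 2.961 m^2 = 15.231341 m. 1 mile = 1609.344 m, so 15.231341 m = 15.231341 / 1609.344 = 0.0094643164 mile ≈ 0.009464 mile (4 s.f.).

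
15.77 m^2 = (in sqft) 1 sqft = 0.09290304 m^2, so 15.77 m^2 = 15.77 / 0.09290304 = 169.74687 sqft ≈ 169.7 sqft (4 s.f.). Final answer: 169.7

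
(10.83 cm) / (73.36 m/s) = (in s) 1 cm = 0.01 m, so 10.83 cm = 10.83 * 0.01 = 0.1083 m. 73.36 m/s is already in m/s. Combine: 0.1083 m / 73.36 m/s = 0.0014762814 s. Result: 0.0014762814 s ≈ 0.001476 s (4 s.f.). Final answer: 0.001476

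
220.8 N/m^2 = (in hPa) 220.8 N/m^2 = 220.8 Pa. 1 hPa = 100 Pa, so 220.8 Pa = 220.8 / 100 = 2.208 hPa. Final answer: 2.208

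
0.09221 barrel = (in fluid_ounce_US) 1 barrel = 0.15898729 m^3, so 0.09221 barrel = 0.09221 * 0.15898729 = 0.014660218 m^3. 1 fluid_ounce_US = 2.957353e-05 m^3, so 0.014660218 m^3 = 0.014660218 / 2.957353e-05 = 495.72096 fluid_ounce_US ≈ 495.7 fluid_ounce_US (4 s.f.). Final answer: 495.7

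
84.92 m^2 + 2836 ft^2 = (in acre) 0.08609. Check: 84.92 m^2 is already in m^2. 1 ft^2 = 0.09290304 m^2, so 2836 ft^2 = 2836 * 0.09290304 = 263.47302 m^2. Sum: 84.92 + 263.47302 = 348.39302 m^2. 1 acre = 4046.8564 m^2, so 348.39302 m^2 = 348.39302 / 4046.8564 = 0.08608979 acre ≈ 0.08609 acre (4 s.f.).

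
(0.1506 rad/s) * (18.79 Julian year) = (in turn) 1.421e+07. Check: 0.1506 rad/s is already in rad/s. 1 Julian year = 31557600 s, so 18.79 Julian year = 18.79 * 31557600 = 5.929673e+08 s. Combine: 0.1506 rad/s * 5.929673e+08 s = 89300876 rad. 1 turn = 6.2831853 rad, so 89300876 rad = 89300876 / 6.2831853 = 14212676 turn ≈ 1.421e+07 turn (4 s.f.).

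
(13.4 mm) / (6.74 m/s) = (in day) 1 mm = 0.001 m, so 13.4 mm = 13.4 * 0.001 = 0.0134 m. 6.74 m/s is already in m/s. Combine: 0.0134 m / 6.74 m/s = 0.0019881306 s. 1 day = 86400 s, so 0.0019881306 s = 0.0019881306 / 86400 = 2.301077e-08 day ≈ 2.301e-08 day (4 s.f.). Final answer: 2.301e-08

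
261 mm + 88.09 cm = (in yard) 1.249. Check: 1 mm = 0.001 m, so 261 mm = 261 * 0.001 = 0.261 m. 1 cm = 0.01 m, so 88.09 cm = 88.09 * 0.01 = 0.8809 m. Sum: 0.261 + 0.8809 = 1.1419 m. 1 yard = 0.9144 m, so 1.1419 m = 1.1419 / 0.9144 = 1.248797 yard ≈ 1.249 yard (4 s.f.).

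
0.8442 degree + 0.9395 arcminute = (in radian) 0.01501. Check: 1 degree = 0.017453293 rad, so 0.8442 degree = 0.8442 * 0.017453293 = 0.01473407 rad. 1 arcminute = 0.00029088821 rad, so 0.9395 arcminute = 0.9395 * 0.00029088821 = 0.00027328947 rad. Sum: 0.01473407 + 0.00027328947 = 0.015007359 rad. 0.015007359 rad = 0.015007359 radian ≈ 0.01501 radian (4 s.f.).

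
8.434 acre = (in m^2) 3.413e+04. Check: 1 acre = 4046.8564 m^2, so 8.434 acre = 8.434 * 4046.8564 = 34131.187 m^2. Result: 34131.187 m^2 ≈ 3.413e+04 m^2 (4 s.f.).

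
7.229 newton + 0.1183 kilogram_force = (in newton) 8.389. Check: 7.229 newton = 7.229 N. 1 kilogram_force = 9.80665 N, so 0.1183 kilogram_force = 0.1183 * 9.80665 = 1.1601267 N. Sum: 7.229 + 1.1601267 = 8.3891267 N. 8.3891267 N = 8.3891267 newton ≈ 8.389 newton (4 s.f.).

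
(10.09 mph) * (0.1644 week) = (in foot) 1 mph = 0.44704 m/s, so 10.09 mph = 10.09 * 0.44704 = 4.5106336 m/s. 1 week = 604800 s, so 0.1644 week = 0.1644 * 604800 = 99429.12 s. Combine: 4.5106336 m/s * 99429.12 s = 448488.33 m. 1 foot = 0.3048 m, so 448488.33 m = 448488.33 / 0.3048 = 1471418.4 foot ≈ 1.471e+06 foot (4 s.f.). Final answer: 1.471e+06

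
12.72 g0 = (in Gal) 1 g0 = 9.80665 m/s^2, so 12.72 g0 = 12.72 * 9.80665 = 124.74059 m/s^2. 1 Gal = 0.01 m/s^2, so 124.74059 m/s^2 = 124.74059 / 0.01 = 12474.059 Gal ≈ 1.247e+04 Gal (4 s.f.). Final answer: 1.247e+04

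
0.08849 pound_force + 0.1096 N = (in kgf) 1 pound_force = 4.4482216 N, so 0.08849 pound_force = 0.08849 * 4.4482216 = 0.39362313 N. 0.1096 N is already in N. Sum: 0.39362313 + 0.1096 = 0.50322313 N. 1 kgf = 9.80665 N, so 0.50322313 N = 0.50322313 / 9.80665 = 0.051314479 kgf ≈ 0.05131 kgf (4 s.f.). Final answer: 0.05131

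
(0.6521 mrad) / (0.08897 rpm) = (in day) 1 mrad = 0.001 rad, so 0.6521 mrad = 0.6521 * 0.001 = 0.0006521 rad. 1 rpm = 0.10471976 rad/s, so 0.08897 rpm = 0.08897 * 0.10471976 = 0.0093169166 rad/s. Combine: 0.0006521 rad / 0.0093169166 rad/s = 0.069990967 s. 1 day = 86400 s, so 0.069990967 s = 0.069990967 / 86400 = 8.1008063e-07 day ≈ 8.101e-07 day (4 s.f.). Final answer: 8.101e-07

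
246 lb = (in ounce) 3936. Check: 1 lb = 0.45359237 kg, so 246 lb = 246 * 0.45359237 = 111.58372 kg. 1 ounce = 0.028349523 kg, so 111.58372 kg = 111.58372 / 0.028349523 = 3936 ounce.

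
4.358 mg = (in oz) 0.0001537. Check: 1 mg = 1e-06 kg, so 4.358 mg = 4.358 * 1e-06 = 4.358e-06 kg. 1 oz = 0.028349523 kg, so 4.358e-06 kg = 4.358e-06 / 0.028349523 = 0.00015372393 oz ≈ 0.0001537 oz (4 s.f.).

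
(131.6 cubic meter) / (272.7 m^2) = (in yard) 131.6 cubic meter = 131.6 m^3. 272.7 m^2 is already in m^2. Combine: 131.6 m^3 / 272.7 m^2 = 0.48258159 m. 1 yard = 0.9144 m, so 0.48258159 m = 0.48258159 / 0.9144 = 0.52775765 yard ≈ 0.5278 yard (4 s.f.). Final answer: 0.5278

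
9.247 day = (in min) 1 day = 86400 s, so 9.247 day = 9.247 * 86400 = 798940.8 s. 1 min = 60 s, so 798940.8 s = 798940.8 / 60 = 13315.68 min ≈ 1.332e+04 min (4 s.f.). Final answer: 1.332e+04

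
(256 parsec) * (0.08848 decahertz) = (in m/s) 6.989e+18. Check: 1 parsec = 3.0856776e+16 m, so 256 parsec = 256 * 3.0856776e+16 = 7.8993346e+18 m. 1 decahertz = 10 Hz, so 0.08848 decahertz = 0.08848 * 10 = 0.8848 Hz. Combine: 7.8993346e+18 m * 0.8848 Hz = 6.9893313e+18 m/s. Result: 6.9893313e+18 m/s ≈ 6.989e+18 m/s (4 s.f.).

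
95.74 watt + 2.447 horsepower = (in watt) 95.74 watt = 95.74 W. 1 horsepower = 745.69987 W, so 2.447 horsepower = 2.447 * 745.69987 = 1824.7276 W. Sum: 95.74 + 1824.7276 = 1920.4676 W. 1920.4676 W = 1920.4676 watt ≈ 1920 watt (4 s.f.). Final answer: 1920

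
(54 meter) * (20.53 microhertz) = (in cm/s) 0.1109. Check: 54 meter = 54 m. 1 microhertz = 1e-06 Hz, so 20.53 microhertz = 20.53 * 1e-06 = 2.053e-05 Hz. Combine: 54 m * 2.053e-05 Hz = 0.00110862 m/s. 1 cm/s = 0.01 m/s, so 0.00110862 m/s = 0.00110862 / 0.01 = 0.110862 cm/s ≈ 0.1109 cm/s (4 s.f.).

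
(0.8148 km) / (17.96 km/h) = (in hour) 0.04537. Check: 1 km = 1000 m, so 0.8148 km = 0.8148 * 1000 = 814.8 m. 1 km/h = 0.27777778 m/s, so 17.96 km/h = 17.96 * 0.27777778 = 4.9888889 m/s. Combine: 814.8 m / 4.9888889 m/s = 163.32294 s. 1 hour = 3600 s, so 163.32294 s = 163.32294 / 3600 = 0.045367483 hour ≈ 0.04537 hour (4 s.f.).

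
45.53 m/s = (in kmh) 163.9. Check: 1 kmh = 0.27777778 m/s, so 45.53 m/s = 45.53 / 0.27777778 = 163.908 kmh ≈ 163.9 kmh (4 s.f.).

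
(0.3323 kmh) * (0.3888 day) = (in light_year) 1 kmh = 0.27777778 m/s, so 0.3323 kmh = 0.3323 * 0.27777778 = 0.092305556 m/s. 1 day = 86400 s, so 0.3888 day = 0.3888 * 86400 = 33592.32 s. Combine: 0.092305556 m/s * 33592.32 s = 3100.7578 m. 1 light_year = 9.4607305e+15 m, so 3100.7578 m = 3100.7578 / 9.4607305e+15 = 3.2775035e-13 light_year ≈ 3.278e-13 light_year (4 s.f.). Final answer: 3.278e-13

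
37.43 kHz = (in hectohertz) 374.3. Check: 1 kHz = 1000 Hz, so 37.43 kHz = 37.43 * 1000 = 37430 Hz. 1 hectohertz = 100 Hz, so 37430 Hz = 37430 / 100 = 374.3 hectohertz.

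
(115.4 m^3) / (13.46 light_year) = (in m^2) 115.4 m^3 is already in m^3. 1 light_year = 9.4607305e+15 m, so 13.46 light_year = 13.46 * 9.4607305e+15 = 1.2734143e+17 m. Combine: 115.4 m^3 / 1.2734143e+17 m = 9.0622508e-16 m^2. Result: 9.0622508e-16 m^2 ≈ 9.062e-16 m^2 (4 s.f.). Final answer: 9.062e-16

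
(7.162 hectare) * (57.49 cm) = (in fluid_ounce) 1 hectare = 10000 m^2, so 7.162 hectare = 7.162 * 10000 = 71620 m^2. 1 cm = 0.01 m, so 57.49 cm = 57.49 * 0.01 = 0.5749 m. Combine: 71620 m^2 * 0.5749 m = 41174.338 m^3. 1 fluid_ounce = 2.957353e-05 m^3, so 41174.338 m^3 = 41174.338 / 2.957353e-05 = 1.39227e+09 fluid_ounce ≈ 1.392e+09 fluid_ounce (4 s.f.). Final answer: 1.392e+09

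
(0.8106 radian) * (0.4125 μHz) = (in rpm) 3.193e-06. Check: 0.8106 radian = 0.8106 rad. 1 μHz = 1e-06 Hz, so 0.4125 μHz = 0.4125 * 1e-06 = 4.125e-07 Hz. Combine: 0.8106 rad * 4.125e-07 Hz = 3.343725e-07 rad/s. 1 rpm = 0.10471976 rad/s, so 3.343725e-07 rad/s = 3.343725e-07 / 0.10471976 = 3.1930222e-06 rpm ≈ 3.193e-06 rpm (4 s.f.).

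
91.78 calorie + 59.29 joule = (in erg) 4.433e+09. Check: 1 calorie = 4.184 J, so 91.78 calorie = 91.78 * 4.184 = 384.00752 J. 59.29 joule = 59.29 J. Sum: 384.00752 + 59.29 = 443.29752 J. 1 erg = 1e-07 J, so 443.29752 J = 443.29752 / 1e-07 = 4.4329752e+09 erg ≈ 4.433e+09 erg (4 s.f.).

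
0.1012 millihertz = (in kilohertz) 1 millihertz = 0.001 Hz, so 0.1012 millihertz = 0.1012 * 0.001 = 0.0001012 Hz. 1 kilohertz = 1000 Hz, so 0.0001012 Hz = 0.0001012 / 1000 = 1.012e-07 kilohertz. Final answer: 1.012e-07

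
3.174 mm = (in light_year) 3.355e-19. Check: 1 mm = 0.001 m, so 3.174 mm = 3.174 * 0.001 = 0.003174 m. 1 light_year = 9.4607305e+15 m, so 0.003174 m = 0.003174 / 9.4607305e+15 = 3.3549206e-19 light_year ≈ 3.355e-19 light_year (4 s.f.).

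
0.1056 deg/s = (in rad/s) 1 deg/s = 0.017453293 rad/s, so 0.1056 deg/s = 0.1056 * 0.017453293 = 0.0018430677 rad/s. Result: 0.0018430677 rad/s ≈ 0.001843 rad/s (4 s.f.). Final answer: 0.001843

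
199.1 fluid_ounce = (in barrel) 1 fluid_ounce = 2.957353e-05 m^3, so 199.1 fluid_ounce = 199.1 * 2.957353e-05 = 0.0058880897 m^3. 1 barrel = 0.15898729 m^3, so 0.0058880897 m^3 = 0.0058880897 / 0.15898729 = 0.03703497 barrel ≈ 0.03703 barrel (4 s.f.). Final answer: 0.03703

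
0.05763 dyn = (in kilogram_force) 5.877e-08. Check: 1 dyn = 1e-05 N, so 0.05763 dyn = 0.05763 * 1e-05 = 5.763e-07 N. 1 kilogram_force = 9.80665 N, so 5.763e-07 N = 5.763e-07 / 9.80665 = 5.8766245e-08 kilogram_force ≈ 5.877e-08 kilogram_force (4 s.f.).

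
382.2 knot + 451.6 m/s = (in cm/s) 1 knot = 0.51444444 m/s, so 382.2 knot = 382.2 * 0.51444444 = 196.62067 m/s. 451.6 m/s is already in m/s. Sum: 196.62067 + 451.6 = 648.22067 m/s. 1 cm/s = 0.01 m/s, so 648.22067 m/s = 648.22067 / 0.01 = 64822.067 cm/s ≈ 6.482e+04 cm/s (4 s.f.). Final answer: 6.482e+04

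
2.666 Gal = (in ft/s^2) 0.08747. Check: 1 Gal = 0.01 m/s^2, so 2.666 Gal = 2.666 * 0.01 = 0.02666 m/s^2. 1 ft/s^2 = 0.3048 m/s^2, so 0.02666 m/s^2 = 0.02666 / 0.3048 = 0.087467192 ft/s^2 ≈ 0.08747 ft/s^2 (4 s.f.).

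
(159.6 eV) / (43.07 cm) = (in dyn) 1 eV = 1.6021766e-19 J, so 159.6 eV = 159.6 * 1.6021766e-19 = 2.5570739e-17 J. 1 cm = 0.01 m, so 43.07 cm = 43.07 * 0.01 = 0.4307 m. Combine: 2.5570739e-17 J / 0.4307 m = 5.9370186e-17 N. 1 dyn = 1e-05 N, so 5.9370186e-17 N = 5.9370186e-17 / 1e-05 = 5.9370186e-12 dyn ≈ 5.937e-12 dyn (4 s.f.). Final answer: 5.937e-12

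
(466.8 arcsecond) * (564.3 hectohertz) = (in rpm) 1 arcsecond = 4.8481368e-06 rad, so 466.8 arcsecond = 466.8 * 4.8481368e-06 = 0.0022631103 rad. 1 hectohertz = 100 Hz, so 564.3 hectohertz = 564.3 * 100 = 56430 Hz. Combine: 0.0022631103 rad * 56430 Hz = 127.70731 rad/s. 1 rpm = 0.10471976 rad/s, so 127.70731 rad/s = 127.70731 / 0.10471976 = 1219.515 rpm ≈ 1220 rpm (4 s.f.). Final answer: 1220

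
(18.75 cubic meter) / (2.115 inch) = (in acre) 18.75 cubic meter = 18.75 m^3. 1 inch = 0.0254 m, so 2.115 inch = 2.115 * 0.0254 = 0.053721 m. Combine: 18.75 m^3 / 0.053721 m = 349.02552 m^2. 1 acre = 4046.8564 m^2, so 349.02552 m^2 = 349.02552 / 4046.8564 = 0.086246084 acre ≈ 0.08625 acre (4 s.f.). Final answer: 0.08625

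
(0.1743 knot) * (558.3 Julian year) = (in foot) 5.183e+09. Check: 1 knot = 0.51444444 m/s, so 0.1743 knot = 0.1743 * 0.51444444 = 0.089667667 m/s. 1 Julian year = 31557600 s, so 558.3 Julian year = 558.3 * 31557600 = 1.7618608e+10 s. Combine: 0.089667667 m/s * 1.7618608e+10 s = 1.5798195e+09 m. 1 foot = 0.3048 m, so 1.5798195e+09 m = 1.5798195e+09 / 0.3048 = 5.1831348e+09 foot ≈ 5.183e+09 foot (4 s.f.).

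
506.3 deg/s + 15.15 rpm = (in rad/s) 10.42. Check: 1 deg/s = 0.017453293 rad/s, so 506.3 deg/s = 506.3 * 0.017453293 = 8.836602 rad/s. 1 rpm = 0.10471976 rad/s, so 15.15 rpm = 15.15 * 0.10471976 = 1.5865043 rad/s. Sum: 8.836602 + 1.5865043 = 10.423106 rad/s. Result: 10.423106 rad/s ≈ 10.42 rad/s (4 s.f.).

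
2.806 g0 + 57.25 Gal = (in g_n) 2.864. Check: 1 g0 = 9.80665 m/s^2, so 2.806 g0 = 2.806 * 9.80665 = 27.51746 m/s^2. 1 Gal = 0.01 m/s^2, so 57.25 Gal = 57.25 * 0.01 = 0.5725 m/s^2. Sum: 27.51746 + 0.5725 = 28.08996 m/s^2. 1 g_n = 9.80665 m/s^2, so 28.08996 m/s^2 = 28.08996 / 9.80665 = 2.8643788 g_n ≈ 2.864 g_n (4 s.f.).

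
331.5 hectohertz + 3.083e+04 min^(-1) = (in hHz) 336.6. Check: 1 hectohertz = 100 Hz, so 331.5 hectohertz = 331.5 * 100 = 33150 Hz. 1 min^(-1) = 0.016666667 Hz, so 3.083e+04 min^(-1) = 3.083e+04 * 0.016666667 = 513.83333 Hz. Sum: 33150 + 513.83333 = 33663.833 Hz. 1 hHz = 100 Hz, so 33663.833 Hz = 33663.833 / 100 = 336.63833 hHz ≈ 336.6 hHz (4 s.f.).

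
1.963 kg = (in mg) 1 mg = 1e-06 kg, so 1.963 kg = 1.963 / 1e-06 = 1963000 mg ≈ 1.963e+06 mg (4 s.f.). Final answer: 1.963e+06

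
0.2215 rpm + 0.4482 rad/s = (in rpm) 1 rpm = 0.10471976 rad/s, so 0.2215 rpm = 0.2215 * 0.10471976 = 0.023195426 rad/s. 0.4482 rad/s is already in rad/s. Sum: 0.023195426 + 0.4482 = 0.47139543 rad/s. 1 rpm = 0.10471976 rad/s, so 0.47139543 rad/s = 0.47139543 / 0.10471976 = 4.5014947 rpm ≈ 4.501 rpm (4 s.f.). Final answer: 4.501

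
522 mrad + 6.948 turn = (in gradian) 2812. Check: 1 mrad = 0.001 rad, so 522 mrad = 522 * 0.001 = 0.522 rad. 1 turn = 6.2831853 rad, so 6.948 turn = 6.948 * 6.2831853 = 43.655572 rad. Sum: 0.522 + 43.655572 = 44.177572 rad. 1 gradian = 0.015707963 rad, so 44.177572 rad = 44.177572 / 0.015707963 = 2812.4316 gradian ≈ 2812 gradian (4 s.f.).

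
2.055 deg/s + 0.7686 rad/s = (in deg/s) 46.09. Check: 1 deg/s = 0.017453293 rad/s, so 2.055 deg/s = 2.055 * 0.017453293 = 0.035866516 rad/s. 0.7686 rad/s is already in rad/s. Sum: 0.035866516 + 0.7686 = 0.80446652 rad/s. 1 deg/s = 0.017453293 rad/s, so 0.80446652 rad/s = 0.80446652 / 0.017453293 = 46.092536 deg/s ≈ 46.09 deg/s (4 s.f.).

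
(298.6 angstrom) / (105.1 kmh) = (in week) 1 angstrom = 1e-10 m, so 298.6 angstrom = 298.6 * 1e-10 = 2.986e-08 m. 1 kmh = 0.27777778 m/s, so 105.1 kmh = 105.1 * 0.27777778 = 29.194444 m/s. Combine: 2.986e-08 m / 29.194444 m/s = 1.0227973e-09 s. 1 week = 604800 s, so 1.0227973e-09 s = 1.0227973e-09 / 604800 = 1.6911332e-15 week ≈ 1.691e-15 week (4 s.f.). Final answer: 1.691e-15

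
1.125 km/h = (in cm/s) 31.25. Check: 1 km/h = 0.27777778 m/s, so 1.125 km/h = 1.125 * 0.27777778 = 0.3125 m/s. 1 cm/s = 0.01 m/s, so 0.3125 m/s = 0.3125 / 0.01 = 31.25 cm/s.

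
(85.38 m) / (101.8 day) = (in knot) 1.887e-05. Check: 85.38 m is already in m. 1 day = 86400 s, so 101.8 day = 101.8 * 86400 = 8795520 s. Combine: 85.38 m / 8795520 s = 9.7072146e-06 m/s. 1 knot = 0.51444444 m/s, so 9.7072146e-06 m/s = 9.7072146e-06 / 0.51444444 = 1.8869316e-05 knot ≈ 1.887e-05 knot (4 s.f.).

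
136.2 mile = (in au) 1.465e-06. Check: 1 mile = 1609.344 m, so 136.2 mile = 136.2 * 1609.344 = 219192.65 m. 1 au = 1.4959787e+11 m, so 219192.65 m = 219192.65 / 1.4959787e+11 = 1.4652124e-06 au ≈ 1.465e-06 au (4 s.f.).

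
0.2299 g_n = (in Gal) 1 g_n = 9.80665 m/s^2, so 0.2299 g_n = 0.2299 * 9.80665 = 2.2545488 m/s^2. 1 Gal = 0.01 m/s^2, so 2.2545488 m/s^2 = 2.2545488 / 0.01 = 225.45488 Gal ≈ 225.5 Gal (4 s.f.). Final answer: 225.5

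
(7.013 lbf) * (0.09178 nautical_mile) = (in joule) 5302. Check: 1 lbf = 4.4482216 N, so 7.013 lbf = 7.013 * 4.4482216 = 31.195378 N. 1 nautical_mile = 1852 m, so 0.09178 nautical_mile = 0.09178 * 1852 = 169.97656 m. Combine: 31.195378 N * 169.97656 m = 5302.4831 J. 5302.4831 J = 5302.4831 joule ≈ 5302 joule (4 s.f.).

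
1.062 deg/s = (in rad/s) 1 deg/s = 0.017453293 rad/s, so 1.062 deg/s = 1.062 * 0.017453293 = 0.018535397 rad/s. Result: 0.018535397 rad/s ≈ 0.01854 rad/s (4 s.f.). Final answer: 0.01854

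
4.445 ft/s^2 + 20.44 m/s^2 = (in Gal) 1 ft/s^2 = 0.3048 m/s^2, so 4.445 ft/s^2 = 4.445 * 0.3048 = 1.354836 m/s^2. 20.44 m/s^2 is already in m/s^2. Sum: 1.354836 + 20.44 = 21.794836 m/s^2. 1 Gal = 0.01 m/s^2, so 21.794836 m/s^2 = 21.794836 / 0.01 = 2179.4836 Gal ≈ 2179 Gal (4 s.f.). Final answer: 2179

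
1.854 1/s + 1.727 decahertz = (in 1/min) 1.854 1/s = 1.854 Hz. 1 decahertz = 10 Hz, so 1.727 decahertz = 1.727 * 10 = 17.27 Hz. Sum: 1.854 + 17.27 = 19.124 Hz. 1 1/min = 0.016666667 Hz, so 19.124 Hz = 19.124 / 0.016666667 = 1147.44 1/min ≈ 1147 1/min (4 s.f.). Final answer: 1147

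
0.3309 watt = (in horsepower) 0.3309 watt = 0.3309 W. 1 horsepower = 745.69987 W, so 0.3309 W = 0.3309 / 745.69987 = 0.00044374421 horsepower ≈ 0.0004437 horsepower (4 s.f.). Final answer: 0.0004437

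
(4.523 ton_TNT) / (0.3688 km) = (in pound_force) 1.154e+07. Check: 1 ton_TNT = 4.184e+09 J, so 4.523 ton_TNT = 4.523 * 4.184e+09 = 1.8924232e+10 J. 1 km = 1000 m, so 0.3688 km = 0.3688 * 1000 = 368.8 m. Combine: 1.8924232e+10 J / 368.8 m = 51312993 N. 1 pound_force = 4.4482216 N, so 51312993 N = 51312993 / 4.4482216 = 11535620 pound_force ≈ 1.154e+07 pound_force (4 s.f.).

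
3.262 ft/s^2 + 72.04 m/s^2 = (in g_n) 1 ft/s^2 = 0.3048 m/s^2, so 3.262 ft/s^2 = 3.262 * 0.3048 = 0.9942576 m/s^2. 72.04 m/s^2 is already in m/s^2. Sum: 0.9942576 + 72.04 = 73.034258 m/s^2. 1 g_n = 9.80665 m/s^2, so 73.034258 m/s^2 = 73.034258 / 9.80665 = 7.4474217 g_n ≈ 7.447 g_n (4 s.f.). Final answer: 7.447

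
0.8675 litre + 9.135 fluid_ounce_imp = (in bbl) 1 litre = 0.001 m^3, so 0.8675 litre = 0.8675 * 0.001 = 0.0008675 m^3. 1 fluid_ounce_imp = 2.8413063e-05 m^3, so 9.135 fluid_ounce_imp = 9.135 * 2.8413063e-05 = 0.00025955333 m^3. Sum: 0.0008675 + 0.00025955333 = 0.0011270533 m^3. 1 bbl = 0.15898729 m^3, so 0.0011270533 m^3 = 0.0011270533 / 0.15898729 = 0.0070889521 bbl ≈ 0.007089 bbl (4 s.f.). Final answer: 0.007089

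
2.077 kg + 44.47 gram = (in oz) 2.077 kg is already in kg. 1 gram = 0.001 kg, so 44.47 gram = 44.47 * 0.001 = 0.04447 kg. Sum: 2.077 + 0.04447 = 2.12147 kg. 1 oz = 0.028349523 kg, so 2.12147 kg = 2.12147 / 0.028349523 = 74.832652 oz ≈ 74.83 oz (4 s.f.). Final answer: 74.83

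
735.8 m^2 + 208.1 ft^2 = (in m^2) 755.1. Check: 735.8 m^2 is already in m^2. 1 ft^2 = 0.09290304 m^2, so 208.1 ft^2 = 208.1 * 0.09290304 = 19.333123 m^2. Sum: 735.8 + 19.333123 = 755.13312 m^2. Result: 755.13312 m^2 ≈ 755.1 m^2 (4 s.f.).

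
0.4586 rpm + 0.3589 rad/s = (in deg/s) 23.32. Check: 1 rpm = 0.10471976 rad/s, so 0.4586 rpm = 0.4586 * 0.10471976 = 0.04802448 rad/s. 0.3589 rad/s is already in rad/s. Sum: 0.04802448 + 0.3589 = 0.40692448 rad/s. 1 deg/s = 0.017453293 rad/s, so 0.40692448 rad/s = 0.40692448 / 0.017453293 = 23.315055 deg/s ≈ 23.32 deg/s (4 s.f.).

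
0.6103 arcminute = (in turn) 1 arcminute = 0.00029088821 rad, so 0.6103 arcminute = 0.6103 * 0.00029088821 = 0.00017752907 rad. 1 turn = 6.2831853 rad, so 0.00017752907 rad = 0.00017752907 / 6.2831853 = 2.825463e-05 turn ≈ 2.825e-05 turn (4 s.f.). Final answer: 2.825e-05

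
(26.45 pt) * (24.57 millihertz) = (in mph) 1 pt = 0.00035277778 m, so 26.45 pt = 26.45 * 0.00035277778 = 0.0093309722 m. 1 millihertz = 0.001 Hz, so 24.57 millihertz = 24.57 * 0.001 = 0.02457 Hz. Combine: 0.0093309722 m * 0.02457 Hz = 0.00022926199 m/s. 1 mph = 0.44704 m/s, so 0.00022926199 m/s = 0.00022926199 / 0.44704 = 0.00051284446 mph ≈ 0.0005128 mph (4 s.f.). Final answer: 0.0005128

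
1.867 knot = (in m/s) 0.9605. Check: 1 knot = 0.51444444 m/s, so 1.867 knot = 1.867 * 0.51444444 = 0.96046778 m/s. Result: 0.96046778 m/s ≈ 0.9605 m/s (4 s.f.).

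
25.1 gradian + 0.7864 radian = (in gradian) 75.16. Check: 1 gradian = 0.015707963 rad, so 25.1 gradian = 25.1 * 0.015707963 = 0.39426988 rad. 0.7864 radian = 0.7864 rad. Sum: 0.39426988 + 0.7864 = 1.1806699 rad. 1 gradian = 0.015707963 rad, so 1.1806699 rad = 1.1806699 / 0.015707963 = 75.163779 gradian ≈ 75.16 gradian (4 s.f.).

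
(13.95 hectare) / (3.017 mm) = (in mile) 2.873e+04. Check: 1 hectare = 10000 m^2, so 13.95 hectare = 13.95 * 10000 = 139500 m^2. 1 mm = 0.001 m, so 3.017 mm = 3.017 * 0.001 = 0.003017 m. Combine: 139500 m^2 / 0.003017 m = 46237985 m. 1 mile = 1609.344 m, so 46237985 m = 46237985 / 1609.344 = 28730.952 mile ≈ 2.873e+04 mile (4 s.f.).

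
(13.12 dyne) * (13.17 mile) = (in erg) 2.781e+07. Check: 1 dyne = 1e-05 N, so 13.12 dyne = 13.12 * 1e-05 = 0.0001312 N. 1 mile = 1609.344 m, so 13.17 mile = 13.17 * 1609.344 = 21195.06 m. Combine: 0.0001312 N * 21195.06 m = 2.7807919 J. 1 erg = 1e-07 J, so 2.7807919 J = 2.7807919 / 1e-07 = 27807919 erg ≈ 2.781e+07 erg (4 s.f.).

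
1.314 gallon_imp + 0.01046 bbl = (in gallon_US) 1 gallon_imp = 0.00454609 m^3, so 1.314 gallon_imp = 1.314 * 0.00454609 = 0.0059735623 m^3. 1 bbl = 0.15898729 m^3, so 0.01046 bbl = 0.01046 * 0.15898729 = 0.0016630071 m^3. Sum: 0.0059735623 + 0.0016630071 = 0.0076365694 m^3. 1 gallon_US = 0.0037854118 m^3, so 0.0076365694 m^3 = 0.0076365694 / 0.0037854118 = 2.0173682 gallon_US ≈ 2.017 gallon_US (4 s.f.). Final answer: 2.017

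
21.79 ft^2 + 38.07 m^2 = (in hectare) 0.004009. Check: 1 ft^2 = 0.09290304 m^2, so 21.79 ft^2 = 21.79 * 0.09290304 = 2.0243572 m^2. 38.07 m^2 is already in m^2. Sum: 2.0243572 + 38.07 = 40.094357 m^2. 1 hectare = 10000 m^2, so 40.094357 m^2 = 40.094357 / 10000 = 0.0040094357 hectare ≈ 0.004009 hectare (4 s.f.).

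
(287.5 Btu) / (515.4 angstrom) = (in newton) 1 Btu = 1055.0559 J, so 287.5 Btu = 287.5 * 1055.0559 = 303328.56 J. 1 angstrom = 1e-10 m, so 515.4 angstrom = 515.4 * 1e-10 = 5.154e-08 m. Combine: 303328.56 J / 5.154e-08 m = 5.8853038e+12 N. 5.8853038e+12 N = 5.8853038e+12 newton ≈ 5.885e+12 newton (4 s.f.). Final answer: 5.885e+12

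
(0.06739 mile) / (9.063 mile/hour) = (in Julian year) 8.482e-07. Check: 1 mile = 1609.344 m, so 0.06739 mile = 0.06739 * 1609.344 = 108.45369 m. 1 mile/hour = 0.44704 m/s, so 9.063 mile/hour = 9.063 * 0.44704 = 4.0515235 m/s. Combine: 108.45369 m / 4.0515235 m/s = 26.76862 s. 1 Julian year = 31557600 s, so 26.76862 s = 26.76862 / 31557600 = 8.4824637e-07 Julian year ≈ 8.482e-07 Julian year (4 s.f.).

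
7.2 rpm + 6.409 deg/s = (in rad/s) 0.8658. Check: 1 rpm = 0.10471976 rad/s, so 7.2 rpm = 7.2 * 0.10471976 = 0.75398224 rad/s. 1 deg/s = 0.017453293 rad/s, so 6.409 deg/s = 6.409 * 0.017453293 = 0.11185815 rad/s. Sum: 0.75398224 + 0.11185815 = 0.86584039 rad/s. Result: 0.86584039 rad/s ≈ 0.8658 rad/s (4 s.f.).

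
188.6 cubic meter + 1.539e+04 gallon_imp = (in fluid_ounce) 188.6 cubic meter = 188.6 m^3. 1 gallon_imp = 0.00454609 m^3, so 1.539e+04 gallon_imp = 1.539e+04 * 0.00454609 = 69.964325 m^3. Sum: 188.6 + 69.964325 = 258.56433 m^3. 1 fluid_ounce = 2.957353e-05 m^3, so 258.56433 m^3 = 258.56433 / 2.957353e-05 = 8743100 fluid_ounce ≈ 8.743e+06 fluid_ounce (4 s.f.). Final answer: 8.743e+06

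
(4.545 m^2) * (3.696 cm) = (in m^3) 4.545 m^2 is already in m^2. 1 cm = 0.01 m, so 3.696 cm = 3.696 * 0.01 = 0.03696 m. Combine: 4.545 m^2 * 0.03696 m = 0.1679832 m^3. Result: 0.1679832 m^3 ≈ 0.168 m^3 (4 s.f.). Final answer: 0.168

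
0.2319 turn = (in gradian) 1 turn = 6.2831853 rad, so 0.2319 turn = 0.2319 * 6.2831853 = 1.4570707 rad. 1 gradian = 0.015707963 rad, so 1.4570707 rad = 1.4570707 / 0.015707963 = 92.76 gradian. Final answer: 92.76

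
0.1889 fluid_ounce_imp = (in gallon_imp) 0.001181. Check: 1 fluid_ounce_imp = 2.8413063e-05 m^3, so 0.1889 fluid_ounce_imp = 0.1889 * 2.8413063e-05 = 5.3672275e-06 m^3. 1 gallon_imp = 0.00454609 m^3, so 5.3672275e-06 m^3 = 5.3672275e-06 / 0.00454609 = 0.001180625 gallon_imp ≈ 0.001181 gallon_imp (4 s.f.).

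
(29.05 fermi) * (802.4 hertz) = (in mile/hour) 1 fermi = 1e-15 m, so 29.05 fermi = 29.05 * 1e-15 = 2.905e-14 m. 802.4 hertz = 802.4 Hz. Combine: 2.905e-14 m * 802.4 Hz = 2.330972e-11 m/s. 1 mile/hour = 0.44704 m/s, so 2.330972e-11 m/s = 2.330972e-11 / 0.44704 = 5.2142359e-11 mile/hour ≈ 5.214e-11 mile/hour (4 s.f.). Final answer: 5.214e-11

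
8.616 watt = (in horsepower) 0.01155. Check: 8.616 watt = 8.616 W. 1 horsepower = 745.69987 W, so 8.616 W = 8.616 / 745.69987 = 0.011554246 horsepower ≈ 0.01155 horsepower (4 s.f.).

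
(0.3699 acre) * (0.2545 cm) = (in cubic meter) 1 acre = 4046.8564 m^2, so 0.3699 acre = 0.3699 * 4046.8564 = 1496.9322 m^2. 1 cm = 0.01 m, so 0.2545 cm = 0.2545 * 0.01 = 0.002545 m. Combine: 1496.9322 m^2 * 0.002545 m = 3.8096924 m^3. 3.8096924 m^3 = 3.8096924 cubic meter ≈ 3.81 cubic meter (4 s.f.). Final answer: 3.81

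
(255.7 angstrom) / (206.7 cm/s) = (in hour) 1 angstrom = 1e-10 m, so 255.7 angstrom = 255.7 * 1e-10 = 2.557e-08 m. 1 cm/s = 0.01 m/s, so 206.7 cm/s = 206.7 * 0.01 = 2.067 m/s. Combine: 2.557e-08 m / 2.067 m/s = 1.2370585e-08 s. 1 hour = 3600 s, so 1.2370585e-08 s = 1.2370585e-08 / 3600 = 3.4362737e-12 hour ≈ 3.436e-12 hour (4 s.f.). Final answer: 3.436e-12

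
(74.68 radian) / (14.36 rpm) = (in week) 8.211e-05. Check: 74.68 radian = 74.68 rad. 1 rpm = 0.10471976 rad/s, so 14.36 rpm = 14.36 * 0.10471976 = 1.5037757 rad/s. Combine: 74.68 rad / 1.5037757 rad/s = 49.661662 s. 1 week = 604800 s, so 49.661662 s = 49.661662 / 604800 = 8.2112537e-05 week ≈ 8.211e-05 week (4 s.f.).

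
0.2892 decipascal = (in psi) 4.194e-06. Check: 1 decipascal = 0.1 Pa, so 0.2892 decipascal = 0.2892 * 0.1 = 0.02892 Pa. 1 psi = 6894.7573 Pa, so 0.02892 Pa = 0.02892 / 6894.7573 = 4.1944914e-06 psi ≈ 4.194e-06 psi (4 s.f.).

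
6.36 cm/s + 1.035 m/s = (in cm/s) 109.9. Check: 1 cm/s = 0.01 m/s, so 6.36 cm/s = 6.36 * 0.01 = 0.0636 m/s. 1.035 m/s is already in m/s. Sum: 0.0636 + 1.035 = 1.0986 m/s. 1 cm/s = 0.01 m/s, so 1.0986 m/s = 1.0986 / 0.01 = 109.86 cm/s ≈ 109.9 cm/s (4 s.f.).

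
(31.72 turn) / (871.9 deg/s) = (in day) 0.0001516. Check: 1 turn = 6.2831853 rad, so 31.72 turn = 31.72 * 6.2831853 = 199.30264 rad. 1 deg/s = 0.017453293 rad/s, so 871.9 deg/s = 871.9 * 0.017453293 = 15.217526 rad/s. Combine: 199.30264 rad / 15.217526 rad/s = 13.096915 s. 1 day = 86400 s, so 13.096915 s = 13.096915 / 86400 = 0.00015158466 day ≈ 0.0001516 day (4 s.f.).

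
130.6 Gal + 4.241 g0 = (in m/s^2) 42.9. Check: 1 Gal = 0.01 m/s^2, so 130.6 Gal = 130.6 * 0.01 = 1.306 m/s^2. 1 g0 = 9.80665 m/s^2, so 4.241 g0 = 4.241 * 9.80665 = 41.590003 m/s^2. Sum: 1.306 + 41.590003 = 42.896003 m/s^2. Result: 42.896003 m/s^2 ≈ 42.9 m/s^2 (4 s.f.).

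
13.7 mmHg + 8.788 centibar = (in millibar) 1 mmHg = 133.32237 Pa, so 13.7 mmHg = 13.7 * 133.32237 = 1826.5164 Pa. 1 centibar = 1000 Pa, so 8.788 centibar = 8.788 * 1000 = 8788 Pa. Sum: 1826.5164 + 8788 = 10614.516 Pa. 1 millibar = 100 Pa, so 10614.516 Pa = 10614.516 / 100 = 106.14516 millibar ≈ 106.1 millibar (4 s.f.). Final answer: 106.1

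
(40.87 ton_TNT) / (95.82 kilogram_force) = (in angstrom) 1.82e+18. Check: 1 ton_TNT = 4.184e+09 J, so 40.87 ton_TNT = 40.87 * 4.184e+09 = 1.7100008e+11 J. 1 kilogram_force = 9.80665 N, so 95.82 kilogram_force = 95.82 * 9.80665 = 939.6732 N. Combine: 1.7100008e+11 J / 939.6732 N = 1.8197824e+08 m. 1 angstrom = 1e-10 m, so 1.8197824e+08 m = 1.8197824e+08 / 1e-10 = 1.8197824e+18 angstrom ≈ 1.82e+18 angstrom (4 s.f.).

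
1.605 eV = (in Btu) 1 eV = 1.6021766e-19 J, so 1.605 eV = 1.605 * 1.6021766e-19 = 2.5714935e-19 J. 1 Btu = 1055.0559 J, so 2.5714935e-19 J = 2.5714935e-19 / 1055.0559 = 2.4373056e-22 Btu ≈ 2.437e-22 Btu (4 s.f.). Final answer: 2.437e-22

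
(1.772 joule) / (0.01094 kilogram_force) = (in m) 1.772 joule = 1.772 J. 1 kilogram_force = 9.80665 N, so 0.01094 kilogram_force = 0.01094 * 9.80665 = 0.10728475 N. Combine: 1.772 J / 0.10728475 N = 16.516793 m. Result: 16.516793 m ≈ 16.52 m (4 s.f.). Final answer: 16.52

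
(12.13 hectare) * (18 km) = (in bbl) 1.373e+10. Check: 1 hectare = 10000 m^2, so 12.13 hectare = 12.13 * 10000 = 121300 m^2. 1 km = 1000 m, so 18 km = 18 * 1000 = 18000 m. Combine: 121300 m^2 * 18000 m = 2.1834e+09 m^3. 1 bbl = 0.15898729 m^3, so 2.1834e+09 m^3 = 2.1834e+09 / 0.15898729 = 1.3733173e+10 bbl ≈ 1.373e+10 bbl (4 s.f.).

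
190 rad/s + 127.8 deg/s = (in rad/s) 192.2. Check: 190 rad/s is already in rad/s. 1 deg/s = 0.017453293 rad/s, so 127.8 deg/s = 127.8 * 0.017453293 = 2.2305308 rad/s. Sum: 190 + 2.2305308 = 192.23053 rad/s. Result: 192.23053 rad/s ≈ 192.2 rad/s (4 s.f.).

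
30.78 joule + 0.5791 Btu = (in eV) 4.006e+21. Check: 30.78 joule = 30.78 J. 1 Btu = 1055.0559 J, so 0.5791 Btu = 0.5791 * 1055.0559 = 610.98284 J. Sum: 30.78 + 610.98284 = 641.76284 J. 1 eV = 1.6021766e-19 J, so 641.76284 J = 641.76284 / 1.6021766e-19 = 4.0055686e+21 eV ≈ 4.006e+21 eV (4 s.f.).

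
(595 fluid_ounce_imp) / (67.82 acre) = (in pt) 1 fluid_ounce_imp = 2.8413063e-05 m^3, so 595 fluid_ounce_imp = 595 * 2.8413063e-05 = 0.016905772 m^3. 1 acre = 4046.8564 m^2, so 67.82 acre = 67.82 * 4046.8564 = 274457.8 m^2. Combine: 0.016905772 m^3 / 274457.8 m^2 = 6.1596982e-08 m. 1 pt = 0.00035277778 m, so 6.1596982e-08 m = 6.1596982e-08 / 0.00035277778 = 0.00017460562 pt ≈ 0.0001746 pt (4 s.f.). Final answer: 0.0001746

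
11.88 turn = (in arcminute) 2.566e+05. Check: 1 turn = 6.2831853 rad, so 11.88 turn = 11.88 * 6.2831853 = 74.644241 rad. 1 arcminute = 0.00029088821 rad, so 74.644241 rad = 74.644241 / 0.00029088821 = 256608 arcminute ≈ 2.566e+05 arcminute (4 s.f.).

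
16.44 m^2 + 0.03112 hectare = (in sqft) 16.44 m^2 is already in m^2. 1 hectare = 10000 m^2, so 0.03112 hectare = 0.03112 * 10000 = 311.2 m^2. Sum: 16.44 + 311.2 = 327.64 m^2. 1 sqft = 0.09290304 m^2, so 327.64 m^2 = 327.64 / 0.09290304 = 3526.6876 sqft ≈ 3527 sqft (4 s.f.). Final answer: 3527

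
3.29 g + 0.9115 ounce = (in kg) 0.02913. Check: 1 g = 0.001 kg, so 3.29 g = 3.29 * 0.001 = 0.00329 kg. 1 ounce = 0.028349523 kg, so 0.9115 ounce = 0.9115 * 0.028349523 = 0.02584059 kg. Sum: 0.00329 + 0.02584059 = 0.02913059 kg. Result: 0.02913059 kg ≈ 0.02913 kg (4 s.f.).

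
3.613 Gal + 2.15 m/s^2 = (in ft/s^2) 7.172. Check: 1 Gal = 0.01 m/s^2, so 3.613 Gal = 3.613 * 0.01 = 0.03613 m/s^2. 2.15 m/s^2 is already in m/s^2. Sum: 0.03613 + 2.15 = 2.18613 m/s^2. 1 ft/s^2 = 0.3048 m/s^2, so 2.18613 m/s^2 = 2.18613 / 0.3048 = 7.1723425 ft/s^2 ≈ 7.172 ft/s^2 (4 s.f.).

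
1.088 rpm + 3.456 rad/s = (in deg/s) 204.5. Check: 1 rpm = 0.10471976 rad/s, so 1.088 rpm = 1.088 * 0.10471976 = 0.11393509 rad/s. 3.456 rad/s is already in rad/s. Sum: 0.11393509 + 3.456 = 3.5699351 rad/s. 1 deg/s = 0.017453293 rad/s, so 3.5699351 rad/s = 3.5699351 / 0.017453293 = 204.54221 deg/s ≈ 204.5 deg/s (4 s.f.).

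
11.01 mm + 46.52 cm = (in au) 1 mm = 0.001 m, so 11.01 mm = 11.01 * 0.001 = 0.01101 m. 1 cm = 0.01 m, so 46.52 cm = 46.52 * 0.01 = 0.4652 m. Sum: 0.01101 + 0.4652 = 0.47621 m. 1 au = 1.4959787e+11 m, so 0.47621 m = 0.47621 / 1.4959787e+11 = 3.1832672e-12 au ≈ 3.183e-12 au (4 s.f.). Final answer: 3.183e-12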